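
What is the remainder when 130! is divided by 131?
By Wilson's theorem, (130)! ≡ -1 ≡ 130 (mod 131)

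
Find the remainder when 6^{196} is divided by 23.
By Fermat: 6^{22} ≡ 1 (mod 23). 196 = 8×22 + 20. So 6^{196} ≡ 6^{20} ≡ 16 (mod 23)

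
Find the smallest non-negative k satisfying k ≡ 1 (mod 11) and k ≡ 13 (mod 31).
M = 11 × 31 = 341. M₁ = 31, y₁ ≡ 5 (mod 11). M₂ = 11, y₂ ≡ 17 (mod 31). k = 1×31×5 + 13×11×17 ≡ 199 (mod 341)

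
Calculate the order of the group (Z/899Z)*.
840

Prime factorization: 899 = 29 × 31
Using the formula φ(n) = n × Π(1 - 1/p) for each prime factor p:
φ(899) = 899 × (1 - 1/29) × (1 - 1/31)
φ(899) = 840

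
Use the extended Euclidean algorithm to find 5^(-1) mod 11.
Extended GCD: 5(-2) + 11(1) = 1. So 5^(-1) ≡ 9 ≡ 9 (mod 11). Verify: 5 × 9 = 45 ≡ 1 (mod 11)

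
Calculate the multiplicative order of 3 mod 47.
Powers of 3 mod 47: 3^1≡3, 3^2≡9, 3^3≡27, 3^4≡34, 3^5≡8, 3^6≡24, 3^7≡25, 3^8≡28, 3^9≡37, 3^10≡17, 3^11≡4, 3^12≡12, 3^13≡36, 3^14≡14, 3^15≡42, 3^16≡32, 3^17≡2, 3^18≡6, 3^19≡18, 3^20≡7, 3^21≡21, 3^22≡16, 3^23≡1. Order = 23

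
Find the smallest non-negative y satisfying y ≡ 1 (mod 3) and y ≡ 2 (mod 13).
M = 3 × 13 = 39. M₁ = 13, y₁ ≡ 1 (mod 3). M₂ = 3, y₂ ≡ 9 (mod 13). y = 1×13×1 + 2×3×9 ≡ 28 (mod 39)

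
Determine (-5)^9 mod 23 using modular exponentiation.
(-5) ≡ 18 (mod 23). 9 = 8 + 1 (binary 1001). Repeated squaring mod 23: 18^1 ≡ 18; 18^2 ≡ 18² = 324 ≡ 2; 18^4 ≡ 2² = 4 ≡ 4; 18^8 ≡ 4² = 16 ≡ 16. Multiply: (-5)^9 ≡ 18^8 × 18^1 ≡ 16 × 18 (mod 23): 16 × 18 = 288 ≡ 12. So (-5)^9 ≡ 12 (mod 23).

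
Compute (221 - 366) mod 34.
25

(221 - 366) = -145
-145 mod 34 = 25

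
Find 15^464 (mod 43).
Using Fermat: 15^{42} ≡ 1 (mod 43). 464 ≡ 2 (mod 42). So 15^{464} ≡ 15^{2} ≡ 10 (mod 43)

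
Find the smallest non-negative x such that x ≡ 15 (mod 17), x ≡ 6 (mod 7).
83

Using the Chinese Remainder Theorem:
M = product of moduli = 119
For equation 1: M_1 = 7, 7 ≡ 7 (mod 17), inverse of 7 mod 17 is 5 (check: 7 × 5 = 35 ≡ 1 (mod 17))
For equation 2: M_2 = 17, 17 ≡ 3 (mod 7), inverse of 17 mod 7 is 5 (check: 3 × 5 = 15 ≡ 1 (mod 7))
Combine: x ≡ Σ r_i×M_i×(M_i⁻¹ mod m_i) = 15×7×5 + 6×17×5 = 525 + 510 = 1035
1035 mod 119 = 83
x ≡ 83 (mod 119)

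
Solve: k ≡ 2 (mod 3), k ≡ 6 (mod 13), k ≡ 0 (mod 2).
M = 3 × 13 × 2 = 78. M₁ = 26, y₁ ≡ 2 (mod 3). M₂ = 6, y₂ ≡ 11 (mod 13). M₃ = 39, y₃ ≡ 1 (mod 2). k = 2×26×2 + 6×6×11 + 0×39×1 ≡ 32 (mod 78)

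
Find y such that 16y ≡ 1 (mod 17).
16^(-1) ≡ 16 (mod 17). Verification: 16 × 16 = 256 ≡ 1 (mod 17)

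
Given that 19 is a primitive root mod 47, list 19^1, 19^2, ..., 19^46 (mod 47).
g^1, g^2, ..., g^{46} mod 47: {19, 32, 44, 37, 45, 9, 30, 6, 20, 4, 29, 34, 35, 7, 39, 36, 26, 24, 33, 16, 22, 42, 46, 28, 15, 3, 10, 2, 38, 17, 41, 27, 43, 18, 13, 12, 40, 8, 11, 21, 23, 14, 31, 25, 5, 1}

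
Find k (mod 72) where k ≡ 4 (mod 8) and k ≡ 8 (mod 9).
M = 8 × 9 = 72. M₁ = 9, y₁ ≡ 1 (mod 8). M₂ = 8, y₂ ≡ 8 (mod 9). k = 4×9×1 + 8×8×8 ≡ 44 (mod 72)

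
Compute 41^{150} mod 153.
145

Using successive squaring:
Binary expansion of 150: 10010110
Powers of 41 mod 153 (each is the square of the previous):
  41^1 ≡ 41 (mod 153)
  41^2 ≡ 41² = 1681 ≡ 151 (mod 153)
  41^4 ≡ 151² = 22801 ≡ 4 (mod 153)
  41^8 ≡ 4² = 16 ≡ 16 (mod 153)
  41^16 ≡ 16² = 256 ≡ 103 (mod 153)
  41^32 ≡ 103² = 10609 ≡ 52 (mod 153)
  41^64 ≡ 52² = 2704 ≡ 103 (mod 153)
  41^128 ≡ 103² = 10609 ≡ 52 (mod 153)
150 = 128 + 16 + 4 + 2, so 41^150 = 41^128 × 41^16 × 41^4 × 41^2 ≡ 52 × 103 × 4 × 151 (mod 153)
Multiplying step by step:
  52 × 103 = 5356 ≡ 1 (mod 153)
  1 × 4 = 4 ≡ 4 (mod 153)
  4 × 151 = 604 ≡ 145 (mod 153)
Result: 41^150 ≡ 145 (mod 153)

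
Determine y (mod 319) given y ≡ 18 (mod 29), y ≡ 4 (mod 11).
279

Using the Chinese Remainder Theorem:
M = product of moduli = 319
For equation 1: M_1 = 11, 11 ≡ 11 (mod 29), inverse of 11 mod 29 is 8 (check: 11 × 8 = 88 ≡ 1 (mod 29))
For equation 2: M_2 = 29, 29 ≡ 7 (mod 11), inverse of 29 mod 11 is 8 (check: 7 × 8 = 56 ≡ 1 (mod 11))
Combine: y ≡ Σ r_i×M_i×(M_i⁻¹ mod m_i) = 18×11×8 + 4×29×8 = 1584 + 928 = 2512
2512 mod 319 = 279
y ≡ 279 (mod 319)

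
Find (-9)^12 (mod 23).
Using repeated squaring. (-9) ≡ 14 (mod 23). 12 = 8 + 4 (binary 1100). Repeated squaring mod 23: 14^1 ≡ 14; 14^2 ≡ 14² = 196 ≡ 12; 14^4 ≡ 12² = 144 ≡ 6; 14^8 ≡ 6² = 36 ≡ 13. Multiply: (-9)^12 ≡ 14^8 × 14^4 ≡ 13 × 6 (mod 23): 13 × 6 = 78 ≡ 9. So (-9)^12 ≡ 9 (mod 23).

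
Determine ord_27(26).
Powers of 26 mod 27: 26^1≡26, 26^2≡1. Order = 2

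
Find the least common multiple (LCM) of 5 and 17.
85

First find GCD(5, 17) using the Euclidean algorithm:
5 = 0 × 17 + 5
17 = 3 × 5 + 2
5 = 2 × 2 + 1
2 = 2 × 1 + 0
GCD(5, 17) = 1

LCM formula: LCM(a, b) = (a × b) / GCD(a, b)
LCM(5, 17) = (5 × 17) / 1
LCM(5, 17) = 85 / 1
LCM(5, 17) = 85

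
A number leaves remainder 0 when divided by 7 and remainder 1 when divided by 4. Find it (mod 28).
M = 7 × 4 = 28. M₁ = 4, y₁ ≡ 2 (mod 7). M₂ = 7, y₂ ≡ 3 (mod 4). t = 0×4×2 + 1×7×3 ≡ 21 (mod 28)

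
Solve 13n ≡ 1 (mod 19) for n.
3

Using Extended Euclidean Algorithm:
gcd(13, 19) = 1
Bezout coefficients: 13 × 3 + 19 × -2 = 1
So 13 × 3 ≡ 1 (mod 19)
The inverse is 3 mod 19 = 3
Verification: 13 × 3 = 39 = 2 × 19 + 1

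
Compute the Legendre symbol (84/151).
(84/151) = 84^{75} mod 151 = 1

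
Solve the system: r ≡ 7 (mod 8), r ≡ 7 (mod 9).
M = 8 × 9 = 72. M₁ = 9, y₁ ≡ 1 (mod 8). M₂ = 8, y₂ ≡ 8 (mod 9). r = 7×9×1 + 7×8×8 ≡ 7 (mod 72)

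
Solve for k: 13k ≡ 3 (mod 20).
11

Since gcd(13, 20) = 1 divides 3, a solution exists.
Multiply both sides by the inverse of 13 mod 20:
  13^(-1) mod 20 = 17
  x ≡ 17 × 3 ≡ 51 ≡ 11 (mod 20)
Verification: 13 × 11 = 143 = 7 × 20 + 3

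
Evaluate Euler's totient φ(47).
46

Prime factorization: 47 = 47
Using the formula φ(n) = n × Π(1 - 1/p) for each prime factor p:
φ(47) = 47 × (1 - 1/47)
φ(47) = 46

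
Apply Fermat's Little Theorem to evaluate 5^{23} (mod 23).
5

By Fermat's Little Theorem, a^(p-1) ≡ 1 (mod p) for prime p and gcd(a, p) = 1
Here p = 23, so 5^22 ≡ 1 (mod 23)
We can reduce the exponent: 23 mod 22 = 1
So 5^23 ≡ 5^1 (mod 23)
Computing: 5^1 mod 23 = 5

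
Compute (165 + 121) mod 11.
0

(165 + 121) = 286
286 mod 11 = 0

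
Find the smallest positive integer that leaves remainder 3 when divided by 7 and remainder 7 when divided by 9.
M = 7 × 9 = 63. M₁ = 9, y₁ ≡ 4 (mod 7). M₂ = 7, y₂ ≡ 4 (mod 9). y = 3×9×4 + 7×7×4 ≡ 52 (mod 63). The smallest positive such number is 52.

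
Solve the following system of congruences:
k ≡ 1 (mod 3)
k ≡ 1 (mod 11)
1

Using the Chinese Remainder Theorem:
M = product of moduli = 33
For equation 1: M_1 = 11, 11 ≡ 2 (mod 3), inverse of 11 mod 3 is 2 (check: 2 × 2 = 4 ≡ 1 (mod 3))
For equation 2: M_2 = 3, 3 ≡ 3 (mod 11), inverse of 3 mod 11 is 4 (check: 3 × 4 = 12 ≡ 1 (mod 11))
Combine: k ≡ Σ r_i×M_i×(M_i⁻¹ mod m_i) = 1×11×2 + 1×3×4 = 22 + 12 = 34
34 mod 33 = 1
k ≡ 1 (mod 33)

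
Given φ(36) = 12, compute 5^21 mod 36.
By Euler: 5^{12} ≡ 1 (mod 36) since gcd(5, 36) = 1. 21 = 1×12 + 9. So 5^{21} ≡ 5^{9} ≡ 17 (mod 36)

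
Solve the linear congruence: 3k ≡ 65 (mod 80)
75

Since gcd(3, 80) = 1 divides 65, a solution exists.
Multiply both sides by the inverse of 3 mod 80:
  3^(-1) mod 80 = 27
  x ≡ 27 × 65 ≡ 1755 ≡ 75 (mod 80)
Verification: 3 × 75 = 225 = 2 × 80 + 65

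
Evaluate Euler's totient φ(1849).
1806

Prime factorization: 1849 = 43^2
Using the formula φ(n) = n × Π(1 - 1/p) for each prime factor p:
φ(1849) = 1849 × (1 - 1/43)
φ(1849) = 1806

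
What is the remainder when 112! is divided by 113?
By Wilson's theorem, (112)! ≡ -1 ≡ 112 (mod 113)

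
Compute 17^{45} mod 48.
17

Using successive squaring:
Binary expansion of 45: 101101
Powers of 17 mod 48 (each is the square of the previous):
  17^1 ≡ 17 (mod 48)
  17^2 ≡ 17² = 289 ≡ 1 (mod 48)
  17^4 ≡ 1² = 1 ≡ 1 (mod 48)
  17^8 ≡ 1² = 1 ≡ 1 (mod 48)
  17^16 ≡ 1² = 1 ≡ 1 (mod 48)
  17^32 ≡ 1² = 1 ≡ 1 (mod 48)
45 = 32 + 8 + 4 + 1, so 17^45 = 17^32 × 17^8 × 17^4 × 17^1 ≡ 1 × 1 × 1 × 17 (mod 48)
Multiplying step by step:
  1 × 1 = 1 ≡ 1 (mod 48)
  1 × 1 = 1 ≡ 1 (mod 48)
  1 × 17 = 17 ≡ 17 (mod 48)
Result: 17^45 ≡ 17 (mod 48)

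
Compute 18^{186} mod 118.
12

Using successive squaring:
Binary expansion of 186: 10111010
Powers of 18 mod 118 (each is the square of the previous):
  18^1 ≡ 18 (mod 118)
  18^2 ≡ 18² = 324 ≡ 88 (mod 118)
  18^4 ≡ 88² = 7744 ≡ 74 (mod 118)
  18^8 ≡ 74² = 5476 ≡ 48 (mod 118)
  18^16 ≡ 48² = 2304 ≡ 62 (mod 118)
  18^32 ≡ 62² = 3844 ≡ 68 (mod 118)
  18^64 ≡ 68² = 4624 ≡ 22 (mod 118)
  18^128 ≡ 22² = 484 ≡ 12 (mod 118)
186 = 128 + 32 + 16 + 8 + 2, so 18^186 = 18^128 × 18^32 × 18^16 × 18^8 × 18^2 ≡ 12 × 68 × 62 × 48 × 88 (mod 118)
Multiplying step by step:
  12 × 68 = 816 ≡ 108 (mod 118)
  108 × 62 = 6696 ≡ 88 (mod 118)
  88 × 48 = 4224 ≡ 94 (mod 118)
  94 × 88 = 8272 ≡ 12 (mod 118)
Result: 18^186 ≡ 12 (mod 118)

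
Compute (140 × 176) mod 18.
16

(140 × 176) = 24640
24640 mod 18 = 16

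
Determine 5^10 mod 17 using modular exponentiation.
10 = 8 + 2 (binary 1010). Repeated squaring mod 17: 5^1 ≡ 5; 5^2 ≡ 5² = 25 ≡ 8; 5^4 ≡ 8² = 64 ≡ 13; 5^8 ≡ 13² = 169 ≡ 16. Multiply: 5^10 = 5^8 × 5^2 ≡ 16 × 8 (mod 17): 16 × 8 = 128 ≡ 9. So 5^10 ≡ 9 (mod 17).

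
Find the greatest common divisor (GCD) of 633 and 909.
3

Using the Euclidean algorithm:
633 = 0 × 909 + 633
909 = 1 × 633 + 276
633 = 2 × 276 + 81
276 = 3 × 81 + 33
81 = 2 × 33 + 15
33 = 2 × 15 + 3
15 = 5 × 3 + 0

GCD(633, 909) = 3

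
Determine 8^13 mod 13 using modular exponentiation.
Using Fermat: 8^{12} ≡ 1 (mod 13). 13 ≡ 1 (mod 12). So 8^{13} ≡ 8^{1} ≡ 8 (mod 13)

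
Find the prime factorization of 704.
2^6 × 11

Divide by primes starting from smallest:
704 ÷ 2 = 352
352 ÷ 2 = 176
176 ÷ 2 = 88
88 ÷ 2 = 44
44 ÷ 2 = 22
22 ÷ 2 = 11
11 ÷ 11 = 1

704 = 2^6 × 11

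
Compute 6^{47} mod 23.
9

Using successive squaring:
Binary expansion of 47: 101111
Powers of 6 mod 23 (each is the square of the previous):
  6^1 ≡ 6 (mod 23)
  6^2 ≡ 6² = 36 ≡ 13 (mod 23)
  6^4 ≡ 13² = 169 ≡ 8 (mod 23)
  6^8 ≡ 8² = 64 ≡ 18 (mod 23)
  6^16 ≡ 18² = 324 ≡ 2 (mod 23)
  6^32 ≡ 2² = 4 ≡ 4 (mod 23)
47 = 32 + 8 + 4 + 2 + 1, so 6^47 = 6^32 × 6^8 × 6^4 × 6^2 × 6^1 ≡ 4 × 18 × 8 × 13 × 6 (mod 23)
Multiplying step by step:
  4 × 18 = 72 ≡ 3 (mod 23)
  3 × 8 = 24 ≡ 1 (mod 23)
  1 × 13 = 13 ≡ 13 (mod 23)
  13 × 6 = 78 ≡ 9 (mod 23)
Result: 6^47 ≡ 9 (mod 23)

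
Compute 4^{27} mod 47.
21

Using successive squaring:
Binary expansion of 27: 11011
Powers of 4 mod 47 (each is the square of the previous):
  4^1 ≡ 4 (mod 47)
  4^2 ≡ 4² = 16 ≡ 16 (mod 47)
  4^4 ≡ 16² = 256 ≡ 21 (mod 47)
  4^8 ≡ 21² = 441 ≡ 18 (mod 47)
  4^16 ≡ 18² = 324 ≡ 42 (mod 47)
27 = 16 + 8 + 2 + 1, so 4^27 = 4^16 × 4^8 × 4^2 × 4^1 ≡ 42 × 18 × 16 × 4 (mod 47)
Multiplying step by step:
  42 × 18 = 756 ≡ 4 (mod 47)
  4 × 16 = 64 ≡ 17 (mod 47)
  17 × 4 = 68 ≡ 21 (mod 47)
Result: 4^27 ≡ 21 (mod 47)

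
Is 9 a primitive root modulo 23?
No

To verify, check if 9^(22/q) ≢ 1 (mod 23) for each prime divisor q of 22
Divisors of 22 = 22: [1, 2, 11, 22]
  9^(22/2) = 9^11 ≡ 1 (mod 23)
  9^(22/11) = 9^2 ≡ 12 (mod 23)
Conclusion: 9 is not a primitive root modulo 23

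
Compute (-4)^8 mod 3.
(-4) ≡ 2 (mod 3). 8 = 8 (binary 1000). Repeated squaring mod 3: 2^1 ≡ 2; 2^2 ≡ 2² = 4 ≡ 1; 2^4 ≡ 1² = 1 ≡ 1; 2^8 ≡ 1² = 1 ≡ 1. So (-4)^8 ≡ 1 (mod 3).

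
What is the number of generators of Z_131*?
Number of primitive roots mod 131 = φ(130) = 48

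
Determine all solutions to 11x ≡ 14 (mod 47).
44

Since gcd(11, 47) = 1 divides 14, a solution exists.
Multiply both sides by the inverse of 11 mod 47:
  11^(-1) mod 47 = 30
  x ≡ 30 × 14 ≡ 420 ≡ 44 (mod 47)
Verification: 11 × 44 = 484 = 10 × 47 + 14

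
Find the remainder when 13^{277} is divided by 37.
By Fermat: 13^{36} ≡ 1 (mod 37). 277 = 7×36 + 25. So 13^{277} ≡ 13^{25} ≡ 5 (mod 37)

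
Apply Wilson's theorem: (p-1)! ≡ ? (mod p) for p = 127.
By Wilson's theorem, (126)! ≡ -1 ≡ 126 (mod 127)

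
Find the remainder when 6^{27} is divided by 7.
By Fermat: 6^{6} ≡ 1 (mod 7). 27 = 4×6 + 3. So 6^{27} ≡ 6^{3} ≡ 6 (mod 7)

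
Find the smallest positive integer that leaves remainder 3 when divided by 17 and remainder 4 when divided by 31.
M = 17 × 31 = 527. M₁ = 31, y₁ ≡ 11 (mod 17). M₂ = 17, y₂ ≡ 11 (mod 31). m = 3×31×11 + 4×17×11 ≡ 190 (mod 527). The smallest positive such number is 190.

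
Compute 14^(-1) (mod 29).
14^(-1) ≡ 27 (mod 29). Verification: 14 × 27 = 378 ≡ 1 (mod 29)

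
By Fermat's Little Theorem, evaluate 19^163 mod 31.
By Fermat: 19^{30} ≡ 1 (mod 31). 163 = 5×30 + 13. So 19^{163} ≡ 19^{13} ≡ 14 (mod 31)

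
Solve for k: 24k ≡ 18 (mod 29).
8

Since gcd(24, 29) = 1 divides 18, a solution exists.
Multiply both sides by the inverse of 24 mod 29:
  24^(-1) mod 29 = 23
  x ≡ 23 × 18 ≡ 414 ≡ 8 (mod 29)
Verification: 24 × 8 = 192 = 6 × 29 + 18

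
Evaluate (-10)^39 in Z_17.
Using Fermat: (-10)^{16} ≡ 1 (mod 17). 39 ≡ 7 (mod 16). So (-10)^{39} ≡ (-10)^{7} ≡ 12 (mod 17)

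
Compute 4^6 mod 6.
6 = 4 + 2 (binary 110). Repeated squaring mod 6: 4^1 ≡ 4; 4^2 ≡ 4² = 16 ≡ 4; 4^4 ≡ 4² = 16 ≡ 4. Multiply: 4^6 = 4^4 × 4^2 ≡ 4 × 4 (mod 6): 4 × 4 = 16 ≡ 4. So 4^6 ≡ 4 (mod 6).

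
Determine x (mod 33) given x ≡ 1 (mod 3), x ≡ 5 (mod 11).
16

Using the Chinese Remainder Theorem:
M = product of moduli = 33
For equation 1: M_1 = 11, 11 ≡ 2 (mod 3), inverse of 11 mod 3 is 2 (check: 2 × 2 = 4 ≡ 1 (mod 3))
For equation 2: M_2 = 3, 3 ≡ 3 (mod 11), inverse of 3 mod 11 is 4 (check: 3 × 4 = 12 ≡ 1 (mod 11))
Combine: x ≡ Σ r_i×M_i×(M_i⁻¹ mod m_i) = 1×11×2 + 5×3×4 = 22 + 60 = 82
82 mod 33 = 16
x ≡ 16 (mod 33)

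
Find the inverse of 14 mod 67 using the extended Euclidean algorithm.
Extended GCD: 14(24) + 67(-5) = 1. So 14^(-1) ≡ 24 ≡ 24 (mod 67). Verify: 14 × 24 = 336 ≡ 1 (mod 67)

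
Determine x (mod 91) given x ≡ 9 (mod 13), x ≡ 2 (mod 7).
9

Using the Chinese Remainder Theorem:
M = product of moduli = 91
For equation 1: M_1 = 7, 7 ≡ 7 (mod 13), inverse of 7 mod 13 is 2 (check: 7 × 2 = 14 ≡ 1 (mod 13))
For equation 2: M_2 = 13, 13 ≡ 6 (mod 7), inverse of 13 mod 7 is 6 (check: 6 × 6 = 36 ≡ 1 (mod 7))
Combine: x ≡ Σ r_i×M_i×(M_i⁻¹ mod m_i) = 9×7×2 + 2×13×6 = 126 + 156 = 282
282 mod 91 = 9
x ≡ 9 (mod 91)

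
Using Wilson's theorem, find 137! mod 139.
(138)! = (137)! × (138) ≡ -1 (mod 139). So (137)! ≡ -1 × (138)^(-1) ≡ (-1)×(-1) = 1 (mod 139)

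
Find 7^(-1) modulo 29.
25

Using Extended Euclidean Algorithm:
gcd(7, 29) = 1
Bezout coefficients: 7 × -4 + 29 × 1 = 1
So 7 × -4 ≡ 1 (mod 29)
The inverse is -4 mod 29 = 25
Verification: 7 × 25 = 175 = 6 × 29 + 1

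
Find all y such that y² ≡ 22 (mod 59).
The square roots of 22 mod 59 are 9 and 50. Verify: 9² = 81 ≡ 22 (mod 59)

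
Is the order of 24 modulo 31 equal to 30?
Yes, ord_31(24) = 30.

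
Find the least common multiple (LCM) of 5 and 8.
40

First find GCD(5, 8) using the Euclidean algorithm:
5 = 0 × 8 + 5
8 = 1 × 5 + 3
5 = 1 × 3 + 2
3 = 1 × 2 + 1
2 = 2 × 1 + 0
GCD(5, 8) = 1

LCM formula: LCM(a, b) = (a × b) / GCD(a, b)
LCM(5, 8) = (5 × 8) / 1
LCM(5, 8) = 40 / 1
LCM(5, 8) = 40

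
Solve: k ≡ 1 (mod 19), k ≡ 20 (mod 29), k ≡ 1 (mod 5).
M = 19 × 29 × 5 = 2755. M₁ = 145, y₁ ≡ 8 (mod 19). M₂ = 95, y₂ ≡ 11 (mod 29). M₃ = 551, y₃ ≡ 1 (mod 5). k = 1×145×8 + 20×95×11 + 1×551×1 ≡ 571 (mod 2755)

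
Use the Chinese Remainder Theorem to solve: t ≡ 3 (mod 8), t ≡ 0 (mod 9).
M = 8 × 9 = 72. M₁ = 9, y₁ ≡ 1 (mod 8). M₂ = 8, y₂ ≡ 8 (mod 9). t = 3×9×1 + 0×8×8 ≡ 27 (mod 72)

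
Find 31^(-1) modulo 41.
4

Using Extended Euclidean Algorithm:
gcd(31, 41) = 1
Bezout coefficients: 31 × 4 + 41 × -3 = 1
So 31 × 4 ≡ 1 (mod 41)
The inverse is 4 mod 41 = 4
Verification: 31 × 4 = 124 = 3 × 41 + 1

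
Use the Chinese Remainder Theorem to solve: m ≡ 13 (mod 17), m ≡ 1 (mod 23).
M = 17 × 23 = 391. M₁ = 23, y₁ ≡ 3 (mod 17). M₂ = 17, y₂ ≡ 19 (mod 23). m = 13×23×3 + 1×17×19 ≡ 47 (mod 391)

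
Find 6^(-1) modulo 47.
8

Using Extended Euclidean Algorithm:
gcd(6, 47) = 1
Bezout coefficients: 6 × 8 + 47 × -1 = 1
So 6 × 8 ≡ 1 (mod 47)
The inverse is 8 mod 47 = 8
Verification: 6 × 8 = 48 = 1 × 47 + 1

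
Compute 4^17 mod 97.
Using repeated squaring. 17 = 16 + 1 (binary 10001). Repeated squaring mod 97: 4^1 ≡ 4; 4^2 ≡ 4² = 16 ≡ 16; 4^4 ≡ 16² = 256 ≡ 62; 4^8 ≡ 62² = 3844 ≡ 61; 4^16 ≡ 61² = 3721 ≡ 35. Multiply: 4^17 = 4^16 × 4^1 ≡ 35 × 4 (mod 97): 35 × 4 = 140 ≡ 43. So 4^17 ≡ 43 (mod 97).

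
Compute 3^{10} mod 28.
25

Using successive squaring:
Binary expansion of 10: 1010
Powers of 3 mod 28 (each is the square of the previous):
  3^1 ≡ 3 (mod 28)
  3^2 ≡ 3² = 9 ≡ 9 (mod 28)
  3^4 ≡ 9² = 81 ≡ 25 (mod 28)
  3^8 ≡ 25² = 625 ≡ 9 (mod 28)
10 = 8 + 2, so 3^10 = 3^8 × 3^2 ≡ 9 × 9 (mod 28)
Multiplying step by step:
  9 × 9 = 81 ≡ 25 (mod 28)
Result: 3^10 ≡ 25 (mod 28)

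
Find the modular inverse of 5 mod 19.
5^(-1) ≡ 4 (mod 19). Verification: 5 × 4 = 20 ≡ 1 (mod 19)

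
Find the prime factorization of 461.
461

Divide by primes starting from smallest:
461 ÷ 461 = 1

461 = 461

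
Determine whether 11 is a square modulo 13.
By Euler's criterion: 11^{6} ≡ 12 (mod 13). Since this equals -1 (≡ 12), 11 is not a QR.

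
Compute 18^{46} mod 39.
12

Using successive squaring:
Binary expansion of 46: 101110
Powers of 18 mod 39 (each is the square of the previous):
  18^1 ≡ 18 (mod 39)
  18^2 ≡ 18² = 324 ≡ 12 (mod 39)
  18^4 ≡ 12² = 144 ≡ 27 (mod 39)
  18^8 ≡ 27² = 729 ≡ 27 (mod 39)
  18^16 ≡ 27² = 729 ≡ 27 (mod 39)
  18^32 ≡ 27² = 729 ≡ 27 (mod 39)
46 = 32 + 8 + 4 + 2, so 18^46 = 18^32 × 18^8 × 18^4 × 18^2 ≡ 27 × 27 × 27 × 12 (mod 39)
Multiplying step by step:
  27 × 27 = 729 ≡ 27 (mod 39)
  27 × 27 = 729 ≡ 27 (mod 39)
  27 × 12 = 324 ≡ 12 (mod 39)
Result: 18^46 ≡ 12 (mod 39)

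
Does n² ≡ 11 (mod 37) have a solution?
By Euler's criterion: 11^{18} ≡ 1 (mod 37). Since this equals 1, 11 is a QR.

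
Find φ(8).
4

Prime factorization: 8 = 2^3
Using the formula φ(n) = n × Π(1 - 1/p) for each prime factor p:
φ(8) = 8 × (1 - 1/2)
φ(8) = 4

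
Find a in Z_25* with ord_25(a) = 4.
7 has order 4 mod 25 since 7^{4} ≡ 1 (mod 25) and no smaller power works.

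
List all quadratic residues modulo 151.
QRs mod 151: {1, 2, 4, 5, 8, 9, 10, 11, 16, 17, 18, 19, 20, 21, 22, 25, 29, 31, 32, 34, 36, 37, 38, 39, 40, 42, 43, 44, 45, 47, 49, 50, 55, 58, 59, 62, 64, 68, 69, 72, 74, 76, 78, 80, 81, 84, 85, 86, 88, 90, 91, 94, 95, 97, 98, 99, 100, 103, 105, 110, 116, 118, 121, 123, 124, 125, 127, 128, 136, 137, 138, 139, 144, 145, 148}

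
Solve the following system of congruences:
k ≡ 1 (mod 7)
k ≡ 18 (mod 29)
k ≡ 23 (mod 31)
3991

Using the Chinese Remainder Theorem:
M = product of moduli = 6293
For equation 1: M_1 = 899, 899 ≡ 3 (mod 7), inverse of 899 mod 7 is 5 (check: 3 × 5 = 15 ≡ 1 (mod 7))
For equation 2: M_2 = 217, 217 ≡ 14 (mod 29), inverse of 217 mod 29 is 27 (check: 14 × 27 = 378 ≡ 1 (mod 29))
For equation 3: M_3 = 203, 203 ≡ 17 (mod 31), inverse of 203 mod 31 is 11 (check: 17 × 11 = 187 ≡ 1 (mod 31))
Combine: k ≡ Σ r_i×M_i×(M_i⁻¹ mod m_i) = 1×899×5 + 18×217×27 + 23×203×11 = 4495 + 105462 + 51359 = 161316
161316 mod 6293 = 3991
k ≡ 3991 (mod 6293)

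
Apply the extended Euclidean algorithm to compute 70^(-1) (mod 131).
Extended GCD: 70(-58) + 131(31) = 1. So 70^(-1) ≡ 73 ≡ 73 (mod 131). Verify: 70 × 73 = 5110 ≡ 1 (mod 131)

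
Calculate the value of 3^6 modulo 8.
6 = 4 + 2 (binary 110). Repeated squaring mod 8: 3^1 ≡ 3; 3^2 ≡ 3² = 9 ≡ 1; 3^4 ≡ 1² = 1 ≡ 1. Multiply: 3^6 = 3^4 × 3^2 ≡ 1 × 1 (mod 8): 1 × 1 = 1 ≡ 1. So 3^6 ≡ 1 (mod 8).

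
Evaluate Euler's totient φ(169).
156

Prime factorization: 169 = 13^2
Using the formula φ(n) = n × Π(1 - 1/p) for each prime factor p:
φ(169) = 169 × (1 - 1/13)
φ(169) = 156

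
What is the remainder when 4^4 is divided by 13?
4 = 4 (binary 100). Repeated squaring mod 13: 4^1 ≡ 4; 4^2 ≡ 4² = 16 ≡ 3; 4^4 ≡ 3² = 9 ≡ 9. So 4^4 ≡ 9 (mod 13).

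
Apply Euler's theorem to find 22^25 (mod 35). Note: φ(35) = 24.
By Euler: 22^{24} ≡ 1 (mod 35) since gcd(22, 35) = 1. 25 = 1×24 + 1. So 22^{25} ≡ 22^{1} ≡ 22 (mod 35)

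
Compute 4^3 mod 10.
3 = 2 + 1 (binary 11). Repeated squaring mod 10: 4^1 ≡ 4; 4^2 ≡ 4² = 16 ≡ 6. Multiply: 4^3 = 4^2 × 4^1 ≡ 6 × 4 (mod 10): 6 × 4 = 24 ≡ 4. So 4^3 ≡ 4 (mod 10).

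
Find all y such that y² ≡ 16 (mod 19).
The square roots of 16 mod 19 are 4 and 15. Verify: 4² = 16 ≡ 16 (mod 19)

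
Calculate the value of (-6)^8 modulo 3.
(-6) ≡ 0 (mod 3). 8 = 8 (binary 1000). Repeated squaring mod 3: 0^1 ≡ 0; 0^2 ≡ 0² = 0 ≡ 0; 0^4 ≡ 0² = 0 ≡ 0; 0^8 ≡ 0² = 0 ≡ 0. So (-6)^8 ≡ 0 (mod 3).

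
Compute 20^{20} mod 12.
4

Using successive squaring:
Binary expansion of 20: 10100
Powers of 20 mod 12 (each is the square of the previous):
  20^1 ≡ 8 (mod 12)
  20^2 ≡ 8² = 64 ≡ 4 (mod 12)
  20^4 ≡ 4² = 16 ≡ 4 (mod 12)
  20^8 ≡ 4² = 16 ≡ 4 (mod 12)
  20^16 ≡ 4² = 16 ≡ 4 (mod 12)
20 = 16 + 4, so 20^20 = 20^16 × 20^4 ≡ 4 × 4 (mod 12)
Multiplying step by step:
  4 × 4 = 16 ≡ 4 (mod 12)
Result: 20^20 ≡ 4 (mod 12)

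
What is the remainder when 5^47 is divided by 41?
Using Fermat: 5^{40} ≡ 1 (mod 41). 47 ≡ 7 (mod 40). So 5^{47} ≡ 5^{7} ≡ 20 (mod 41)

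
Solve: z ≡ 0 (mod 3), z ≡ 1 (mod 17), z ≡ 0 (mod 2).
M = 3 × 17 × 2 = 102. M₁ = 34, y₁ ≡ 1 (mod 3). M₂ = 6, y₂ ≡ 3 (mod 17). M₃ = 51, y₃ ≡ 1 (mod 2). z = 0×34×1 + 1×6×3 + 0×51×1 ≡ 18 (mod 102)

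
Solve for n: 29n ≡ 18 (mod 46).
26

Since gcd(29, 46) = 1 divides 18, a solution exists.
Multiply both sides by the inverse of 29 mod 46:
  29^(-1) mod 46 = 27
  x ≡ 27 × 18 ≡ 486 ≡ 26 (mod 46)
Verification: 29 × 26 = 754 = 16 × 46 + 18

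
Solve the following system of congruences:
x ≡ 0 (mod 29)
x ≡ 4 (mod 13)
290

Using the Chinese Remainder Theorem:
M = product of moduli = 377
For equation 1: M_1 = 13, 13 ≡ 13 (mod 29), inverse of 13 mod 29 is 9 (check: 13 × 9 = 117 ≡ 1 (mod 29))
For equation 2: M_2 = 29, 29 ≡ 3 (mod 13), inverse of 29 mod 13 is 9 (check: 3 × 9 = 27 ≡ 1 (mod 13))
Combine: x ≡ Σ r_i×M_i×(M_i⁻¹ mod m_i) = 0×13×9 + 4×29×9 = 0 + 1044 = 1044
1044 mod 377 = 290
x ≡ 290 (mod 377)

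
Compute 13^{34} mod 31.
10

Using successive squaring:
Binary expansion of 34: 100010
Powers of 13 mod 31 (each is the square of the previous):
  13^1 ≡ 13 (mod 31)
  13^2 ≡ 13² = 169 ≡ 14 (mod 31)
  13^4 ≡ 14² = 196 ≡ 10 (mod 31)
  13^8 ≡ 10² = 100 ≡ 7 (mod 31)
  13^16 ≡ 7² = 49 ≡ 18 (mod 31)
  13^32 ≡ 18² = 324 ≡ 14 (mod 31)
34 = 32 + 2, so 13^34 = 13^32 × 13^2 ≡ 14 × 14 (mod 31)
Multiplying step by step:
  14 × 14 = 196 ≡ 10 (mod 31)
Result: 13^34 ≡ 10 (mod 31)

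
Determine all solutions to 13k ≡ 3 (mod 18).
3

Since gcd(13, 18) = 1 divides 3, a solution exists.
Multiply both sides by the inverse of 13 mod 18:
  13^(-1) mod 18 = 7
  x ≡ 7 × 3 ≡ 21 ≡ 3 (mod 18)
Verification: 13 × 3 = 39 = 2 × 18 + 3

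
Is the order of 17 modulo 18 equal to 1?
No, the actual order is 2, not 1.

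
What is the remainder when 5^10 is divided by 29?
10 = 8 + 2 (binary 1010). Repeated squaring mod 29: 5^1 ≡ 5; 5^2 ≡ 5² = 25 ≡ 25; 5^4 ≡ 25² = 625 ≡ 16; 5^8 ≡ 16² = 256 ≡ 24. Multiply: 5^10 = 5^8 × 5^2 ≡ 24 × 25 (mod 29): 24 × 25 = 600 ≡ 20. So 5^10 ≡ 20 (mod 29).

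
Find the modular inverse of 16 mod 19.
16^(-1) ≡ 6 (mod 19). Verification: 16 × 6 = 96 ≡ 1 (mod 19)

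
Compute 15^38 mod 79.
Using repeated squaring. 38 = 32 + 4 + 2 (binary 100110). Repeated squaring mod 79: 15^1 ≡ 15; 15^2 ≡ 15² = 225 ≡ 67; 15^4 ≡ 67² = 4489 ≡ 65; 15^8 ≡ 65² = 4225 ≡ 38; 15^16 ≡ 38² = 1444 ≡ 22; 15^32 ≡ 22² = 484 ≡ 10. Multiply: 15^38 = 15^32 × 15^4 × 15^2 ≡ 10 × 65 × 67 (mod 79): 10 × 65 = 650 ≡ 18; 18 × 67 = 1206 ≡ 21. So 15^38 ≡ 21 (mod 79).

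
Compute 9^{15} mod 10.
9

Using successive squaring:
Binary expansion of 15: 1111
Powers of 9 mod 10 (each is the square of the previous):
  9^1 ≡ 9 (mod 10)
  9^2 ≡ 9² = 81 ≡ 1 (mod 10)
  9^4 ≡ 1² = 1 ≡ 1 (mod 10)
  9^8 ≡ 1² = 1 ≡ 1 (mod 10)
15 = 8 + 4 + 2 + 1, so 9^15 = 9^8 × 9^4 × 9^2 × 9^1 ≡ 1 × 1 × 1 × 9 (mod 10)
Multiplying step by step:
  1 × 1 = 1 ≡ 1 (mod 10)
  1 × 1 = 1 ≡ 1 (mod 10)
  1 × 9 = 9 ≡ 9 (mod 10)
Result: 9^15 ≡ 9 (mod 10)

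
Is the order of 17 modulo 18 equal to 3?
No, the actual order is 2, not 3.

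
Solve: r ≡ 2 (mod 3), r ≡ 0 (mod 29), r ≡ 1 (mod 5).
M = 3 × 29 × 5 = 435. M₁ = 145, y₁ ≡ 1 (mod 3). M₂ = 15, y₂ ≡ 2 (mod 29). M₃ = 87, y₃ ≡ 3 (mod 5). r = 2×145×1 + 0×15×2 + 1×87×3 ≡ 116 (mod 435)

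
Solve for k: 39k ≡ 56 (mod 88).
24

Since gcd(39, 88) = 1 divides 56, a solution exists.
Multiply both sides by the inverse of 39 mod 88:
  39^(-1) mod 88 = 79
  x ≡ 79 × 56 ≡ 4424 ≡ 24 (mod 88)
Verification: 39 × 24 = 936 = 10 × 88 + 56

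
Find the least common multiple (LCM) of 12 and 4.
12

First find GCD(12, 4) using the Euclidean algorithm:
12 = 3 × 4 + 0
GCD(12, 4) = 4

LCM formula: LCM(a, b) = (a × b) / GCD(a, b)
LCM(12, 4) = (12 × 4) / 4
LCM(12, 4) = 48 / 4
LCM(12, 4) = 12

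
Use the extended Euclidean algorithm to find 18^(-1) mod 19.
Extended GCD: 18(-1) + 19(1) = 1. So 18^(-1) ≡ 18 ≡ 18 (mod 19). Verify: 18 × 18 = 324 ≡ 1 (mod 19)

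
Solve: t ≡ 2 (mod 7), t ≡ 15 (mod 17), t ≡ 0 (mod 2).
M = 7 × 17 × 2 = 238. M₁ = 34, y₁ ≡ 6 (mod 7). M₂ = 14, y₂ ≡ 11 (mod 17). M₃ = 119, y₃ ≡ 1 (mod 2). t = 2×34×6 + 15×14×11 + 0×119×1 ≡ 100 (mod 238)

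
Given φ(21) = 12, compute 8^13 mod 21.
By Euler: 8^{12} ≡ 1 (mod 21) since gcd(8, 21) = 1. 13 = 1×12 + 1. So 8^{13} ≡ 8^{1} ≡ 8 (mod 21)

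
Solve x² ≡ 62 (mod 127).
The square roots of 62 mod 127 are 69 and 58. Verify: 69² = 4761 ≡ 62 (mod 127)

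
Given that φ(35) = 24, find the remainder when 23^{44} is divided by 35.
By Euler: 23^{24} ≡ 1 (mod 35) since gcd(23, 35) = 1. 44 = 1×24 + 20. So 23^{44} ≡ 23^{20} ≡ 11 (mod 35)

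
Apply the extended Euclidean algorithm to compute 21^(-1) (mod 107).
Extended GCD: 21(51) + 107(-10) = 1. So 21^(-1) ≡ 51 ≡ 51 (mod 107). Verify: 21 × 51 = 1071 ≡ 1 (mod 107)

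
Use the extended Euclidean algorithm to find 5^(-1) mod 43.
Extended GCD: 5(-17) + 43(2) = 1. So 5^(-1) ≡ 26 ≡ 26 (mod 43). Verify: 5 × 26 = 130 ≡ 1 (mod 43)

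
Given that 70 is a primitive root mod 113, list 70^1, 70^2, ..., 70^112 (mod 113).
g^1, g^2, ..., g^{112} mod 113: {70, 41, 45, 99, 37, 104, 48, 83, 47, 13, 6, 81, 20, 44, 29, 109, 59, 62, 46, 56, 78, 36, 34, 7, 38, 61, 89, 15, 33, 50, 110, 16, 103, 91, 42, 2, 27, 82, 90, 85, 74, 95, 96, 53, 94, 26, 12, 49, 40, 88, 58, 105, 5, 11, 92, 112, 43, 72, 68, 14, 76, 9, 65, 30, 66, 100, 107, 32, 93, 69, 84, 4, 54, 51, 67, 57, 35, 77, 79, 106, 75, 52, 24, 98, 80, 63, 3, 97, 10, 22, 71, 111, 86, 31, 23, 28, 39, 18, 17, 60, 19, 87, 101, 64, 73, 25, 55, 8, 108, 102, 21, 1}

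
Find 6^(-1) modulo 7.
6

Using Extended Euclidean Algorithm:
gcd(6, 7) = 1
Bezout coefficients: 6 × -1 + 7 × 1 = 1
So 6 × -1 ≡ 1 (mod 7)
The inverse is -1 mod 7 = 6
Verification: 6 × 6 = 36 = 5 × 7 + 1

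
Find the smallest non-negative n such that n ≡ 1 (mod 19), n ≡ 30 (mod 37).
400

Using the Chinese Remainder Theorem:
M = product of moduli = 703
For equation 1: M_1 = 37, 37 ≡ 18 (mod 19), inverse of 37 mod 19 is 18 (check: 18 × 18 = 324 ≡ 1 (mod 19))
For equation 2: M_2 = 19, 19 ≡ 19 (mod 37), inverse of 19 mod 37 is 2 (check: 19 × 2 = 38 ≡ 1 (mod 37))
Combine: n ≡ Σ r_i×M_i×(M_i⁻¹ mod m_i) = 1×37×18 + 30×19×2 = 666 + 1140 = 1806
1806 mod 703 = 400
n ≡ 400 (mod 703)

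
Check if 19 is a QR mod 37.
By Euler's criterion: 19^{18} ≡ 36 (mod 37). Since this equals -1 (≡ 36), 19 is not a QR.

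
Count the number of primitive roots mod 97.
Number of primitive roots mod 97 = φ(96) = 32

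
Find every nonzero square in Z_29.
QRs mod 29: {1, 4, 5, 6, 7, 9, 13, 16, 20, 22, 23, 24, 25, 28}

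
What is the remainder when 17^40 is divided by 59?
Using repeated squaring. 40 = 32 + 8 (binary 101000). Repeated squaring mod 59: 17^1 ≡ 17; 17^2 ≡ 17² = 289 ≡ 53; 17^4 ≡ 53² = 2809 ≡ 36; 17^8 ≡ 36² = 1296 ≡ 57; 17^16 ≡ 57² = 3249 ≡ 4; 17^32 ≡ 4² = 16 ≡ 16. Multiply: 17^40 = 17^32 × 17^8 ≡ 16 × 57 (mod 59): 16 × 57 = 912 ≡ 27. So 17^40 ≡ 27 (mod 59).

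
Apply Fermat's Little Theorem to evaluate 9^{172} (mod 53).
13

By Fermat's Little Theorem, a^(p-1) ≡ 1 (mod p) for prime p and gcd(a, p) = 1
Here p = 53, so 9^52 ≡ 1 (mod 53)
We can reduce the exponent: 172 mod 52 = 16
So 9^172 ≡ 9^16 (mod 53)
Computing: 9^16 mod 53 = 13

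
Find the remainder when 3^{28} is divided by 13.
By Fermat: 3^{12} ≡ 1 (mod 13). 28 = 2×12 + 4. So 3^{28} ≡ 3^{4} ≡ 3 (mod 13)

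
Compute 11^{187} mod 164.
47

Using successive squaring:
Binary expansion of 187: 10111011
Powers of 11 mod 164 (each is the square of the previous):
  11^1 ≡ 11 (mod 164)
  11^2 ≡ 11² = 121 ≡ 121 (mod 164)
  11^4 ≡ 121² = 14641 ≡ 45 (mod 164)
  11^8 ≡ 45² = 2025 ≡ 57 (mod 164)
  11^16 ≡ 57² = 3249 ≡ 133 (mod 164)
  11^32 ≡ 133² = 17689 ≡ 141 (mod 164)
  11^64 ≡ 141² = 19881 ≡ 37 (mod 164)
  11^128 ≡ 37² = 1369 ≡ 57 (mod 164)
187 = 128 + 32 + 16 + 8 + 2 + 1, so 11^187 = 11^128 × 11^32 × 11^16 × 11^8 × 11^2 × 11^1 ≡ 57 × 141 × 133 × 57 × 121 × 11 (mod 164)
Multiplying step by step:
  57 × 141 = 8037 ≡ 1 (mod 164)
  1 × 133 = 133 ≡ 133 (mod 164)
  133 × 57 = 7581 ≡ 37 (mod 164)
  37 × 121 = 4477 ≡ 49 (mod 164)
  49 × 11 = 539 ≡ 47 (mod 164)
Result: 11^187 ≡ 47 (mod 164)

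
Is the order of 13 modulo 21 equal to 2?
Yes, ord_21(13) = 2.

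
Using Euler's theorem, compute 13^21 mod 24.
By Euler: 13^{8} ≡ 1 (mod 24) since gcd(13, 24) = 1. 21 = 2×8 + 5. So 13^{21} ≡ 13^{5} ≡ 13 (mod 24)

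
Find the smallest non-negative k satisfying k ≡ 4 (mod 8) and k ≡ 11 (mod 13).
M = 8 × 13 = 104. M₁ = 13, y₁ ≡ 5 (mod 8). M₂ = 8, y₂ ≡ 5 (mod 13). k = 4×13×5 + 11×8×5 ≡ 76 (mod 104)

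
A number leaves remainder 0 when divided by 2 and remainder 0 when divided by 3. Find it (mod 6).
M = 2 × 3 = 6. M₁ = 3, y₁ ≡ 1 (mod 2). M₂ = 2, y₂ ≡ 2 (mod 3). t = 0×3×1 + 0×2×2 ≡ 0 (mod 6)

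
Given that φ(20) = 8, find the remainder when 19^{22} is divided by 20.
By Euler: 19^{8} ≡ 1 (mod 20) since gcd(19, 20) = 1. 22 = 2×8 + 6. So 19^{22} ≡ 19^{6} ≡ 1 (mod 20)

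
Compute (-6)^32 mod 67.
Using repeated squaring. (-6) ≡ 61 (mod 67). 32 = 32 (binary 100000). Repeated squaring mod 67: 61^1 ≡ 61; 61^2 ≡ 61² = 3721 ≡ 36; 61^4 ≡ 36² = 1296 ≡ 23; 61^8 ≡ 23² = 529 ≡ 60; 61^16 ≡ 60² = 3600 ≡ 49; 61^32 ≡ 49² = 2401 ≡ 56. So (-6)^32 ≡ 56 (mod 67).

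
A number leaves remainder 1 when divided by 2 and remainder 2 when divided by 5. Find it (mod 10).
M = 2 × 5 = 10. M₁ = 5, y₁ ≡ 1 (mod 2). M₂ = 2, y₂ ≡ 3 (mod 5). k = 1×5×1 + 2×2×3 ≡ 7 (mod 10)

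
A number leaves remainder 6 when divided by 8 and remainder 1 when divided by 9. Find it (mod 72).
M = 8 × 9 = 72. M₁ = 9, y₁ ≡ 1 (mod 8). M₂ = 8, y₂ ≡ 8 (mod 9). m = 6×9×1 + 1×8×8 ≡ 46 (mod 72)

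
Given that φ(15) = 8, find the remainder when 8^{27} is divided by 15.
By Euler: 8^{8} ≡ 1 (mod 15) since gcd(8, 15) = 1. 27 = 3×8 + 3. So 8^{27} ≡ 8^{3} ≡ 2 (mod 15)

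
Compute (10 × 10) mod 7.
2

(10 × 10) = 100
100 mod 7 = 2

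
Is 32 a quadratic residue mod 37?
By Euler's criterion: 32^{18} ≡ 36 (mod 37). Since this equals -1 (≡ 36), 32 is not a QR.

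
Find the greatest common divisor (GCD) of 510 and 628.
2

Using the Euclidean algorithm:
510 = 0 × 628 + 510
628 = 1 × 510 + 118
510 = 4 × 118 + 38
118 = 3 × 38 + 4
38 = 9 × 4 + 2
4 = 2 × 2 + 0

GCD(510, 628) = 2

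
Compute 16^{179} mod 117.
22

Using successive squaring:
Binary expansion of 179: 10110011
Powers of 16 mod 117 (each is the square of the previous):
  16^1 ≡ 16 (mod 117)
  16^2 ≡ 16² = 256 ≡ 22 (mod 117)
  16^4 ≡ 22² = 484 ≡ 16 (mod 117)
  16^8 ≡ 16² = 256 ≡ 22 (mod 117)
  16^16 ≡ 22² = 484 ≡ 16 (mod 117)
  16^32 ≡ 16² = 256 ≡ 22 (mod 117)
  16^64 ≡ 22² = 484 ≡ 16 (mod 117)
  16^128 ≡ 16² = 256 ≡ 22 (mod 117)
179 = 128 + 32 + 16 + 2 + 1, so 16^179 = 16^128 × 16^32 × 16^16 × 16^2 × 16^1 ≡ 22 × 22 × 16 × 22 × 16 (mod 117)
Multiplying step by step:
  22 × 22 = 484 ≡ 16 (mod 117)
  16 × 16 = 256 ≡ 22 (mod 117)
  22 × 22 = 484 ≡ 16 (mod 117)
  16 × 16 = 256 ≡ 22 (mod 117)
Result: 16^179 ≡ 22 (mod 117)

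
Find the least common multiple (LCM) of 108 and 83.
8964

First find GCD(108, 83) using the Euclidean algorithm:
108 = 1 × 83 + 25
83 = 3 × 25 + 8
25 = 3 × 8 + 1
8 = 8 × 1 + 0
GCD(108, 83) = 1

LCM formula: LCM(a, b) = (a × b) / GCD(a, b)
LCM(108, 83) = (108 × 83) / 1
LCM(108, 83) = 8964 / 1
LCM(108, 83) = 8964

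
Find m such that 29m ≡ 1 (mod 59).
29^(-1) ≡ 57 (mod 59). Verification: 29 × 57 = 1653 ≡ 1 (mod 59)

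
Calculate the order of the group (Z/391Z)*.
352

Prime factorization: 391 = 17 × 23
Using the formula φ(n) = n × Π(1 - 1/p) for each prime factor p:
φ(391) = 391 × (1 - 1/17) × (1 - 1/23)
φ(391) = 352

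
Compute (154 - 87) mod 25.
17

(154 - 87) = 67
67 mod 25 = 17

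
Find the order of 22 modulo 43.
Powers of 22 mod 43: 22^1≡22, 22^2≡11, 22^3≡27, 22^4≡35, 22^5≡39, 22^6≡41, 22^7≡42, 22^8≡21, 22^9≡32, 22^10≡16, 22^11≡8, 22^12≡4, 22^13≡2, 22^14≡1. Order = 14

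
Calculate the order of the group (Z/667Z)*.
616

Prime factorization: 667 = 23 × 29
Using the formula φ(n) = n × Π(1 - 1/p) for each prime factor p:
φ(667) = 667 × (1 - 1/23) × (1 - 1/29)
φ(667) = 616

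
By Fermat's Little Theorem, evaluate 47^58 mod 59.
By Fermat's Little Theorem, 47^{58} ≡ 1 (mod 59) since 59 is prime and gcd(47, 59) = 1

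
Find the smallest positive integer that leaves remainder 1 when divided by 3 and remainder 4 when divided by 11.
M = 3 × 11 = 33. M₁ = 11, y₁ ≡ 2 (mod 3). M₂ = 3, y₂ ≡ 4 (mod 11). z = 1×11×2 + 4×3×4 ≡ 4 (mod 33). The smallest positive such number is 4.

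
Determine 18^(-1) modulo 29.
18^(-1) ≡ 21 (mod 29). Verification: 18 × 21 = 378 ≡ 1 (mod 29)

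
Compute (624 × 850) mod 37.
5

(624 × 850) = 530400
530400 mod 37 = 5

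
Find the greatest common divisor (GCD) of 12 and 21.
3

Using the Euclidean algorithm:
12 = 0 × 21 + 12
21 = 1 × 12 + 9
12 = 1 × 9 + 3
9 = 3 × 3 + 0

GCD(12, 21) = 3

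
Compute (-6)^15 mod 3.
Using repeated squaring. (-6) ≡ 0 (mod 3). 15 = 8 + 4 + 2 + 1 (binary 1111). Repeated squaring mod 3: 0^1 ≡ 0; 0^2 ≡ 0² = 0 ≡ 0; 0^4 ≡ 0² = 0 ≡ 0; 0^8 ≡ 0² = 0 ≡ 0. Multiply: (-6)^15 ≡ 0^8 × 0^4 × 0^2 × 0^1 ≡ 0 × 0 × 0 × 0 (mod 3): 0 × 0 = 0 ≡ 0; 0 × 0 = 0 ≡ 0; 0 × 0 = 0 ≡ 0. So (-6)^15 ≡ 0 (mod 3).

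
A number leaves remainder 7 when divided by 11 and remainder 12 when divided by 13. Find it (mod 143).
M = 11 × 13 = 143. M₁ = 13, y₁ ≡ 6 (mod 11). M₂ = 11, y₂ ≡ 6 (mod 13). n = 7×13×6 + 12×11×6 ≡ 51 (mod 143)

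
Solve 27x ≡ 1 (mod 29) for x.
14

Using Extended Euclidean Algorithm:
gcd(27, 29) = 1
Bezout coefficients: 27 × 14 + 29 × -13 = 1
So 27 × 14 ≡ 1 (mod 29)
The inverse is 14 mod 29 = 14
Verification: 27 × 14 = 378 = 13 × 29 + 1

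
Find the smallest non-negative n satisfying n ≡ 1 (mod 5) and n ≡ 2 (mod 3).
M = 5 × 3 = 15. M₁ = 3, y₁ ≡ 2 (mod 5). M₂ = 5, y₂ ≡ 2 (mod 3). n = 1×3×2 + 2×5×2 ≡ 11 (mod 15)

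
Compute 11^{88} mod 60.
1

Using successive squaring:
Binary expansion of 88: 1011000
Powers of 11 mod 60 (each is the square of the previous):
  11^1 ≡ 11 (mod 60)
  11^2 ≡ 11² = 121 ≡ 1 (mod 60)
  11^4 ≡ 1² = 1 ≡ 1 (mod 60)
  11^8 ≡ 1² = 1 ≡ 1 (mod 60)
  11^16 ≡ 1² = 1 ≡ 1 (mod 60)
  11^32 ≡ 1² = 1 ≡ 1 (mod 60)
  11^64 ≡ 1² = 1 ≡ 1 (mod 60)
88 = 64 + 16 + 8, so 11^88 = 11^64 × 11^16 × 11^8 ≡ 1 × 1 × 1 (mod 60)
Multiplying step by step:
  1 × 1 = 1 ≡ 1 (mod 60)
  1 × 1 = 1 ≡ 1 (mod 60)
Result: 11^88 ≡ 1 (mod 60)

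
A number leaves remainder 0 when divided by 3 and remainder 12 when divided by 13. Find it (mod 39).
M = 3 × 13 = 39. M₁ = 13, y₁ ≡ 1 (mod 3). M₂ = 3, y₂ ≡ 9 (mod 13). m = 0×13×1 + 12×3×9 ≡ 12 (mod 39)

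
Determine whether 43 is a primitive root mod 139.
p - 1 = 138 has prime divisors 2, 3, 23. Check 43^(138/q) mod 139 for each: 43^(138/2) = 43^69 ≡ 138, 43^(138/3) = 43^46 ≡ 96, 43^(138/23) = 43^6 ≡ 1 (mod 139). Since 43^6 ≡ 1 (mod 139), the order of 43 divides 6 (in fact the order is 6) ≠ 138, so it is not a primitive root.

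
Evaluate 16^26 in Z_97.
Using repeated squaring. 26 = 16 + 8 + 2 (binary 11010). Repeated squaring mod 97: 16^1 ≡ 16; 16^2 ≡ 16² = 256 ≡ 62; 16^4 ≡ 62² = 3844 ≡ 61; 16^8 ≡ 61² = 3721 ≡ 35; 16^16 ≡ 35² = 1225 ≡ 61. Multiply: 16^26 = 16^16 × 16^8 × 16^2 ≡ 61 × 35 × 62 (mod 97): 61 × 35 = 2135 ≡ 1; 1 × 62 = 62 ≡ 62. So 16^26 ≡ 62 (mod 97).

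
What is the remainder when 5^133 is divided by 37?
Using Fermat: 5^{36} ≡ 1 (mod 37). 133 ≡ 25 (mod 36). So 5^{133} ≡ 5^{25} ≡ 19 (mod 37)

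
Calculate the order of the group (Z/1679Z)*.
1584

Prime factorization: 1679 = 23 × 73
Using the formula φ(n) = n × Π(1 - 1/p) for each prime factor p:
φ(1679) = 1679 × (1 - 1/23) × (1 - 1/73)
φ(1679) = 1584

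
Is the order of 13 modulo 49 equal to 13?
No, the actual order is 14, not 13.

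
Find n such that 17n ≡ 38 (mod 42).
22

Since gcd(17, 42) = 1 divides 38, a solution exists.
Multiply both sides by the inverse of 17 mod 42:
  17^(-1) mod 42 = 5
  x ≡ 5 × 38 ≡ 190 ≡ 22 (mod 42)
Verification: 17 × 22 = 374 = 8 × 42 + 38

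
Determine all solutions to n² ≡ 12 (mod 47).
The square roots of 12 mod 47 are 24 and 23. Verify: 24² = 576 ≡ 12 (mod 47)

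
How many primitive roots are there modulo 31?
Number of primitive roots mod 31 = φ(30) = 8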